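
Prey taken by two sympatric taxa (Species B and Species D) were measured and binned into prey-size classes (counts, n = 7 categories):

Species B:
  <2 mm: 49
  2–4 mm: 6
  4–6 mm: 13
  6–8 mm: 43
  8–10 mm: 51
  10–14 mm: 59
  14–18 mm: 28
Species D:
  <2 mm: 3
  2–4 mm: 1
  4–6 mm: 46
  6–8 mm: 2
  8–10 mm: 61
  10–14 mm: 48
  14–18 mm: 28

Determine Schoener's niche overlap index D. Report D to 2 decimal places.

0.64

Proportions for Species B (n=249): 49/249=0.1968, 6/249=0.0241, 13/249=0.0522, 43/249=0.1727, 51/249=0.2048, 59/249=0.2369, 28/249=0.1124
Proportions for Species D (n=189): 3/189=0.0159, 1/189=0.0053, 46/189=0.2434, 2/189=0.0106, 61/189=0.3228, 48/189=0.2540, 28/189=0.1481
Σ|p₁ᵢ − p₂ᵢ| = 0.1809 + 0.0188 + 0.1912 + 0.1621 + 0.1180 + 0.0171 + 0.0357 = 0.7238
D = 1 − ½ × 0.7238 = 1 − 0.36190 = 0.63810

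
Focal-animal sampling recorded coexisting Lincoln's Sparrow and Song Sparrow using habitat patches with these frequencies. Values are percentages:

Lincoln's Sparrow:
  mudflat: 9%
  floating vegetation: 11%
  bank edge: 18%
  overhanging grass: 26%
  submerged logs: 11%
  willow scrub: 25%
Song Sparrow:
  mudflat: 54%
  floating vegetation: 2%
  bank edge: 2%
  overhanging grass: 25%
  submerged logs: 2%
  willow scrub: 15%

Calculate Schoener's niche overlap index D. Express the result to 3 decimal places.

Convert percentages to proportions (divide by 100).
Σ|p₁ᵢ − p₂ᵢ| = 0.45 + 0.09 + 0.16 + 0.01 + 0.09 + 0.10 = 0.90
D = 1 − ½ × 0.90 = 1 − 0.450 = 0.55000

0.550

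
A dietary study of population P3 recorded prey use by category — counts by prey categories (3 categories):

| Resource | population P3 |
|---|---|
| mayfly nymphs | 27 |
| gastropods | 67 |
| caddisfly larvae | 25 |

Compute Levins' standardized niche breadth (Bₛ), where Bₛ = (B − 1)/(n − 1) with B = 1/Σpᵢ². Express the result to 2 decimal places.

Proportions for population P3 (n=119): 27/119=0.2269, 67/119=0.5630, 25/119=0.2101
Σpᵢ² = 0.2269² + 0.5630² + 0.2101² = 0.051484 + 0.316969 + 0.044142 = 0.412595
B = 1 / 0.412595 = 2.4237
Bₛ = (B − 1)/(n − 1) = (2.4237 − 1)/(3 − 1) = 1.4237/2 = 0.7119

0.71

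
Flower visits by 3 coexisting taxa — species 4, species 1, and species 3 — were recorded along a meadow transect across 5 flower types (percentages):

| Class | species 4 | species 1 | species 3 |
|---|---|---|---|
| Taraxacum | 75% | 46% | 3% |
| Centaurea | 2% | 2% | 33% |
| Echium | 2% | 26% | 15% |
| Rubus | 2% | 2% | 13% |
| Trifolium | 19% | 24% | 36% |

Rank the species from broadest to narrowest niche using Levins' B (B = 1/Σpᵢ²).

species 3 > species 1 > species 4

Convert percentages to proportions (divide by 100).
Σp_4ᵢ² = 0.75² + 0.02² + 0.02² + 0.02² + 0.19² = 0.5625 + 0.0004 + 0.0004 + 0.0004 + 0.0361 = 0.5998
B_4 = 1 / 0.5998 = 1.6672
Σp_1ᵢ² = 0.46² + 0.02² + 0.26² + 0.02² + 0.24² = 0.2116 + 0.0004 + 0.0676 + 0.0004 + 0.0576 = 0.3376
B_1 = 1 / 0.3376 = 2.9621
Σp_3ᵢ² = 0.03² + 0.33² + 0.15² + 0.13² + 0.36² = 0.0009 + 0.1089 + 0.0225 + 0.0169 + 0.1296 = 0.2788
B_3 = 1 / 0.2788 = 3.5868
Ranking by B (broadest → narrowest): species 3 (3.59) > species 1 (2.96) > species 4 (1.67)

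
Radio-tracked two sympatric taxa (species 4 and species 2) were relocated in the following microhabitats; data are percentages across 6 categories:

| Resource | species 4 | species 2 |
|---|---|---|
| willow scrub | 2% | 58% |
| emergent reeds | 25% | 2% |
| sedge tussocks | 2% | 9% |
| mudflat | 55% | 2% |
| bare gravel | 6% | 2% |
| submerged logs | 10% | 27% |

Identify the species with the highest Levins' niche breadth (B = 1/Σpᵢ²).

species 4

Convert percentages to proportions (divide by 100).
Σp_4ᵢ² = 0.02² + 0.25² + 0.02² + 0.55² + 0.06² + 0.10² = 0.0004 + 0.0625 + 0.0004 + 0.3025 + 0.0036 + 0.0100 = 0.3794
B_4 = 1 / 0.3794 = 2.6357
Σp_2ᵢ² = 0.58² + 0.02² + 0.09² + 0.02² + 0.02² + 0.27² = 0.3364 + 0.0004 + 0.0081 + 0.0004 + 0.0004 + 0.0729 = 0.4186
B_2 = 1 / 0.4186 = 2.3889
Highest B → broadest niche (most generalist): species 4 (B = 2.64).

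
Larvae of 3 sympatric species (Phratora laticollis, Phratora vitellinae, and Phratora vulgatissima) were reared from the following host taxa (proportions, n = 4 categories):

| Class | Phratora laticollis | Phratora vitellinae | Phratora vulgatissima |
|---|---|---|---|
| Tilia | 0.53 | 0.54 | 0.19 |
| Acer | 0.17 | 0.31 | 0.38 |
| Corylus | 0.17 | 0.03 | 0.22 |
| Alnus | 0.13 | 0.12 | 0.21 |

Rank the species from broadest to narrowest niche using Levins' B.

Σp_latiᵢ² = 0.53² + 0.17² + 0.17² + 0.13² = 0.2809 + 0.0289 + 0.0289 + 0.0169 = 0.3556
B_lati = 1 / 0.3556 = 2.8121
Σp_viteᵢ² = 0.54² + 0.31² + 0.03² + 0.12² = 0.2916 + 0.0961 + 0.0009 + 0.0144 = 0.4030
B_vite = 1 / 0.4030 = 2.4814
Σp_vulgᵢ² = 0.19² + 0.38² + 0.22² + 0.21² = 0.0361 + 0.1444 + 0.0484 + 0.0441 = 0.2730
B_vulg = 1 / 0.2730 = 3.6630
Ranking by B (broadest → narrowest): Phratora vulgatissima (3.66) > Phratora laticollis (2.81) > Phratora vitellinae (2.48)

Phratora vulgatissima > Phratora laticollis > Phratora vitellinae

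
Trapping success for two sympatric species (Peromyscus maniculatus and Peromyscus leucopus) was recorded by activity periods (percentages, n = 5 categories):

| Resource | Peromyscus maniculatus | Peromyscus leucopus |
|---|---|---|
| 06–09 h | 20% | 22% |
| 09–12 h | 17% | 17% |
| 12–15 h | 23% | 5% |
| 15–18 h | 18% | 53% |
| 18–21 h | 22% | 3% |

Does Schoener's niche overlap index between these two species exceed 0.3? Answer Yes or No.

Convert percentages to proportions (divide by 100).
Σ|p₁ᵢ − p₂ᵢ| = 0.02 + 0.00 + 0.18 + 0.35 + 0.19 = 0.74
D = 1 − ½ × 0.74 = 1 − 0.370 = 0.6300
D = 0.6300 > 0.3 → Yes.

Yes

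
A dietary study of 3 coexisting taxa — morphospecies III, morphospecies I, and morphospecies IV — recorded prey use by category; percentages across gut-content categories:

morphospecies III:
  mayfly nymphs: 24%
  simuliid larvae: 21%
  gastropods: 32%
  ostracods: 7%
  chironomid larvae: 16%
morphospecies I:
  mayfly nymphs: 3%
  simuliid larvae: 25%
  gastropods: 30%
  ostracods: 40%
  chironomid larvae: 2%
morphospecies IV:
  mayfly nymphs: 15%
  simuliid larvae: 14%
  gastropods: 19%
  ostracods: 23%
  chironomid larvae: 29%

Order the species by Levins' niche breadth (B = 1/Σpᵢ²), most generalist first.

morphospecies IV > morphospecies III > morphospecies I

Convert percentages to proportions (divide by 100).
Σp_IIIᵢ² = 0.24² + 0.21² + 0.32² + 0.07² + 0.16² = 0.0576 + 0.0441 + 0.1024 + 0.0049 + 0.0256 = 0.2346
B_III = 1 / 0.2346 = 4.2626
Σp_Iᵢ² = 0.03² + 0.25² + 0.30² + 0.40² + 0.02² = 0.0009 + 0.0625 + 0.0900 + 0.1600 + 0.0004 = 0.3138
B_I = 1 / 0.3138 = 3.1867
Σp_IVᵢ² = 0.15² + 0.14² + 0.19² + 0.23² + 0.29² = 0.0225 + 0.0196 + 0.0361 + 0.0529 + 0.0841 = 0.2152
B_IV = 1 / 0.2152 = 4.6468
Ranking by B (broadest → narrowest): morphospecies IV (4.65) > morphospecies III (4.26) > morphospecies I (3.19)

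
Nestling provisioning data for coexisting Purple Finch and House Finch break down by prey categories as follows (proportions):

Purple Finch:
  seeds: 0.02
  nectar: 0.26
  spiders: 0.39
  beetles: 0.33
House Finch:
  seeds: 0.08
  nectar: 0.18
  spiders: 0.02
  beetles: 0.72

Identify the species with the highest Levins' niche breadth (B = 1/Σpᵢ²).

Purple Finch

Σp_Purpᵢ² = 0.02² + 0.26² + 0.39² + 0.33² = 0.0004 + 0.0676 + 0.1521 + 0.1089 = 0.3290
B_Purp = 1 / 0.3290 = 3.0395
Σp_Housᵢ² = 0.08² + 0.18² + 0.02² + 0.72² = 0.0064 + 0.0324 + 0.0004 + 0.5184 = 0.5576
B_Hous = 1 / 0.5576 = 1.7934
Highest B → broadest niche (most generalist): Purple Finch (B = 3.04).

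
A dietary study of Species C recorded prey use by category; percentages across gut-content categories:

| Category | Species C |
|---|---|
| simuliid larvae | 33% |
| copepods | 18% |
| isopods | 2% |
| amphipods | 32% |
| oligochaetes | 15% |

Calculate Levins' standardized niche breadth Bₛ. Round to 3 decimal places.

Convert percentages to proportions (divide by 100).
Σpᵢ² = 0.33² + 0.18² + 0.02² + 0.32² + 0.15² = 0.1089 + 0.0324 + 0.0004 + 0.1024 + 0.0225 = 0.2666
B = 1 / 0.2666 = 3.75094
Bₛ = (B − 1)/(n − 1) = (3.75094 − 1)/(5 − 1) = 2.75094/4 = 0.68774

0.688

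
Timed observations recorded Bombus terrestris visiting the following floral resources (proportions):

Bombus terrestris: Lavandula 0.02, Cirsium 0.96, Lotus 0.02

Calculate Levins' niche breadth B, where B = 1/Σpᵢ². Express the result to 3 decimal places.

Σpᵢ² = 0.02² + 0.96² + 0.02² = 0.0004 + 0.9216 + 0.0004 = 0.9224
B = 1 / 0.9224 = 1.08413

1.084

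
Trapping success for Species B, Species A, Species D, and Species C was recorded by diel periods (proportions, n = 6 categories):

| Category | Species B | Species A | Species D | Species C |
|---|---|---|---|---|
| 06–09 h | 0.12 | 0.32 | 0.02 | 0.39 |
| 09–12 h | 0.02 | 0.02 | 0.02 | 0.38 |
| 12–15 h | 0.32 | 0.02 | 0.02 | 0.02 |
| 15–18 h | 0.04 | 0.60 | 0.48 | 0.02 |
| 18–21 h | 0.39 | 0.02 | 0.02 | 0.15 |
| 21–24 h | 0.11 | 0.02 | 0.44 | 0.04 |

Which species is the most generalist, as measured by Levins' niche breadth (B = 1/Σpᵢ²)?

Σp_Bᵢ² = 0.12² + 0.02² + 0.32² + 0.04² + 0.39² + 0.11² = 0.0144 + 0.0004 + 0.1024 + 0.0016 + 0.1521 + 0.0121 = 0.2830
B_B = 1 / 0.2830 = 3.5336
Σp_Aᵢ² = 0.32² + 0.02² + 0.02² + 0.60² + 0.02² + 0.02² = 0.1024 + 0.0004 + 0.0004 + 0.3600 + 0.0004 + 0.0004 = 0.4640
B_A = 1 / 0.4640 = 2.1552
Σp_Dᵢ² = 0.02² + 0.02² + 0.02² + 0.48² + 0.02² + 0.44² = 0.0004 + 0.0004 + 0.0004 + 0.2304 + 0.0004 + 0.1936 = 0.4256
B_D = 1 / 0.4256 = 2.3496
Σp_Cᵢ² = 0.39² + 0.38² + 0.02² + 0.02² + 0.15² + 0.04² = 0.1521 + 0.1444 + 0.0004 + 0.0004 + 0.0225 + 0.0016 = 0.3214
B_C = 1 / 0.3214 = 3.1114
Highest B → broadest niche (most generalist): Species B (B = 3.53).

Species B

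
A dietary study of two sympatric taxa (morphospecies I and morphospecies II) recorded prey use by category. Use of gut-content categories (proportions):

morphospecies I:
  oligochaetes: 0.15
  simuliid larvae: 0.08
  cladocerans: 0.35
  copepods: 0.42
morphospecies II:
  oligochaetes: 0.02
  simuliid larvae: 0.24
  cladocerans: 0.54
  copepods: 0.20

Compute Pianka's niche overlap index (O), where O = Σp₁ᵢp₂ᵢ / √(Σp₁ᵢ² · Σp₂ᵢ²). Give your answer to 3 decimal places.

0.826

Σ p₁ᵢp₂ᵢ = 0.0030 + 0.0192 + 0.1890 + 0.0840 = 0.2952
Σp_1ᵢ² = 0.15² + 0.08² + 0.35² + 0.42² = 0.0225 + 0.0064 + 0.1225 + 0.1764 = 0.3278
Σp_2ᵢ² = 0.02² + 0.24² + 0.54² + 0.20² = 0.0004 + 0.0576 + 0.2916 + 0.0400 = 0.3896
O = 0.2952 / √(0.3278 × 0.3896) = 0.2952 / 0.357367 = 0.82604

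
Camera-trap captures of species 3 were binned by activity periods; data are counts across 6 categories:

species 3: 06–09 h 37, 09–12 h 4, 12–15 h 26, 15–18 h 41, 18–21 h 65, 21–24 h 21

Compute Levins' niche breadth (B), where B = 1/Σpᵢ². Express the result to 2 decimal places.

4.48

Proportions for species 3 (n=194): 37/194=0.1907, 4/194=0.0206, 26/194=0.1340, 41/194=0.2113, 65/194=0.3351, 21/194=0.1082
Σpᵢ² = 0.1907² + 0.0206² + 0.1340² + 0.2113² + 0.3351² + 0.1082² = 0.036366 + 0.000424 + 0.017956 + 0.044648 + 0.112292 + 0.011707 = 0.223393
B = 1 / 0.223393 = 4.4764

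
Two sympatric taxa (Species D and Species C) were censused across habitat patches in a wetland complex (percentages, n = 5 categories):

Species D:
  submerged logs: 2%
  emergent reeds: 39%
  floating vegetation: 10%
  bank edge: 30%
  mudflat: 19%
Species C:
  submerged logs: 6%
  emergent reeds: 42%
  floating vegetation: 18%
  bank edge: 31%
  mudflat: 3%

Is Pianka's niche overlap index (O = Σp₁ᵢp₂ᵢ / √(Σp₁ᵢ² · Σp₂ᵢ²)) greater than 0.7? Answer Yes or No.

Yes

Convert percentages to proportions (divide by 100).
Σ p₁ᵢp₂ᵢ = 0.0012 + 0.1638 + 0.0180 + 0.0930 + 0.0057 = 0.2817
Σp_1ᵢ² = 0.02² + 0.39² + 0.10² + 0.30² + 0.19² = 0.0004 + 0.1521 + 0.0100 + 0.0900 + 0.0361 = 0.2886
Σp_2ᵢ² = 0.06² + 0.42² + 0.18² + 0.31² + 0.03² = 0.0036 + 0.1764 + 0.0324 + 0.0961 + 0.0009 = 0.3094
O = 0.2817 / √(0.2886 × 0.3094) = 0.2817 / 0.29882 = 0.9427
O = 0.9427 > 0.7 → Yes.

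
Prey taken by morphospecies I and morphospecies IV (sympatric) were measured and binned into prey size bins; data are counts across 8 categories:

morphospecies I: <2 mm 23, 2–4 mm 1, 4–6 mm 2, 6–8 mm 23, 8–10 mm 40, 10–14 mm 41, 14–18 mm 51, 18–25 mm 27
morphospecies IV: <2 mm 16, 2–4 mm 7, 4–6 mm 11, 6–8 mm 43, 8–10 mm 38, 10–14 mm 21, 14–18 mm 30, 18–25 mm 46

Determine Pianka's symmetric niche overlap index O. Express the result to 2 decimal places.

Proportions for morphospecies I (n=208): 23/208=0.1106, 1/208=0.0048, 2/208=0.0096, 23/208=0.1106, 40/208=0.1923, 41/208=0.1971, 51/208=0.2452, 27/208=0.1298
Proportions for morphospecies IV (n=212): 16/212=0.0755, 7/212=0.0330, 11/212=0.0519, 43/212=0.2028, 38/212=0.1792, 21/212=0.0991, 30/212=0.1415, 46/212=0.2170
Σ p₁ᵢp₂ᵢ = 0.008350 + 0.000158 + 0.000498 + 0.022430 + 0.034460 + 0.019533 + 0.034696 + 0.028167 = 0.148292
Σp_1ᵢ² = 0.1106² + 0.0048² + 0.0096² + 0.1106² + 0.1923² + 0.1971² + 0.2452² + 0.1298² = 0.012232 + 0.000023 + 0.000092 + 0.012232 + 0.036979 + 0.038848 + 0.060123 + 0.016848 = 0.177377
Σp_2ᵢ² = 0.0755² + 0.0330² + 0.0519² + 0.2028² + 0.1792² + 0.0991² + 0.1415² + 0.2170² = 0.005700 + 0.001089 + 0.002694 + 0.041128 + 0.032113 + 0.009821 + 0.020022 + 0.047089 = 0.159656
O = 0.148292 / √(0.177377 × 0.159656) = 0.148292 / 0.1682834 = 0.8812

0.88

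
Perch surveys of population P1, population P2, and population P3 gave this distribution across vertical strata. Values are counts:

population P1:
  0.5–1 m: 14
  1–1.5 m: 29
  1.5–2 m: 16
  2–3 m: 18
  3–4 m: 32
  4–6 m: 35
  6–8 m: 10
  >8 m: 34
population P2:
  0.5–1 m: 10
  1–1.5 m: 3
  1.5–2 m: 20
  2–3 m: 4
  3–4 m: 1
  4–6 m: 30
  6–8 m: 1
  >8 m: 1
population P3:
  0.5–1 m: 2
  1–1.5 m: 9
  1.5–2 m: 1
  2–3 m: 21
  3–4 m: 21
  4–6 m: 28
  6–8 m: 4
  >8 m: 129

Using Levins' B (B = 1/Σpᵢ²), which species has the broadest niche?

Proportions for population P1 (n=188): 14/188=0.0745, 29/188=0.1543, 16/188=0.0851, 18/188=0.0957, 32/188=0.1702, 35/188=0.1862, 10/188=0.0532, 34/188=0.1809
Proportions for population P2 (n=70): 10/70=0.1429, 3/70=0.0429, 20/70=0.2857, 4/70=0.0571, 1/70=0.0143, 30/70=0.4286, 1/70=0.0143, 1/70=0.0143
Proportions for population P3 (n=215): 2/215=0.0093, 9/215=0.0419, 1/215=0.0047, 21/215=0.0977, 21/215=0.0977, 28/215=0.1302, 4/215=0.0186, 129/215=0.6000
Σp_P1ᵢ² = 0.0745² + 0.1543² + 0.0851² + 0.0957² + 0.1702² + 0.1862² + 0.0532² + 0.1809² = 0.005550 + 0.023808 + 0.007242 + 0.009158 + 0.028968 + 0.034670 + 0.002830 + 0.032725 = 0.144951
B_P1 = 1 / 0.144951 = 6.8989
Σp_P2ᵢ² = 0.1429² + 0.0429² + 0.2857² + 0.0571² + 0.0143² + 0.4286² + 0.0143² + 0.0143² = 0.020420 + 0.001840 + 0.081624 + 0.003260 + 0.000204 + 0.183698 + 0.000204 + 0.000204 = 0.291454
B_P2 = 1 / 0.291454 = 3.4311
Σp_P3ᵢ² = 0.0093² + 0.0419² + 0.0047² + 0.0977² + 0.0977² + 0.1302² + 0.0186² + 0.6000² = 0.000086 + 0.001756 + 0.000022 + 0.009545 + 0.009545 + 0.016952 + 0.000346 + 0.360000 = 0.398252
B_P3 = 1 / 0.398252 = 2.5110
Highest B → broadest niche (most generalist): population P1 (B = 6.90).

population P1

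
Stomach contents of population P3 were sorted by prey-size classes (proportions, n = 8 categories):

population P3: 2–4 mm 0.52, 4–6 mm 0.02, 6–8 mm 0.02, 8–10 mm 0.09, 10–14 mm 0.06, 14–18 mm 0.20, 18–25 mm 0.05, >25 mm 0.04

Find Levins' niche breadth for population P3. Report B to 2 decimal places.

3.06

Σpᵢ² = 0.52² + 0.02² + 0.02² + 0.09² + 0.06² + 0.20² + 0.05² + 0.04² = 0.2704 + 0.0004 + 0.0004 + 0.0081 + 0.0036 + 0.0400 + 0.0025 + 0.0016 = 0.3270
B = 1 / 0.3270 = 3.0581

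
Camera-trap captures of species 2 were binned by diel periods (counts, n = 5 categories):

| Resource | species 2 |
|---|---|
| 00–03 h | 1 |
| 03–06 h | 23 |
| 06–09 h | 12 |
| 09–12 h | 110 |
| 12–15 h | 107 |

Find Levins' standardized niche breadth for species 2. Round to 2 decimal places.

0.41

Proportions for species 2 (n=253): 1/253=0.0040, 23/253=0.0909, 12/253=0.0474, 110/253=0.4348, 107/253=0.4229
Σpᵢ² = 0.0040² + 0.0909² + 0.0474² + 0.4348² + 0.4229² = 0.000016 + 0.008263 + 0.002247 + 0.189051 + 0.178844 = 0.378421
B = 1 / 0.378421 = 2.6426
Bₛ = (B − 1)/(n − 1) = (2.6426 − 1)/(5 − 1) = 1.6426/4 = 0.4107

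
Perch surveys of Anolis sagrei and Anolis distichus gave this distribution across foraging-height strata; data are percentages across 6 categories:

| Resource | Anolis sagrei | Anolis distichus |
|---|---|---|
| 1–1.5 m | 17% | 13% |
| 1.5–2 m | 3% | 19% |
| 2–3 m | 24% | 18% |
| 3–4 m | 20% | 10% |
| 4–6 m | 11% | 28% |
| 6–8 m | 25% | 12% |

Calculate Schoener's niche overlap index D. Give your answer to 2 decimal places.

Convert percentages to proportions (divide by 100).
Σ|p₁ᵢ − p₂ᵢ| = 0.04 + 0.16 + 0.06 + 0.10 + 0.17 + 0.13 = 0.66
D = 1 − ½ × 0.66 = 1 − 0.330 = 0.6700

0.67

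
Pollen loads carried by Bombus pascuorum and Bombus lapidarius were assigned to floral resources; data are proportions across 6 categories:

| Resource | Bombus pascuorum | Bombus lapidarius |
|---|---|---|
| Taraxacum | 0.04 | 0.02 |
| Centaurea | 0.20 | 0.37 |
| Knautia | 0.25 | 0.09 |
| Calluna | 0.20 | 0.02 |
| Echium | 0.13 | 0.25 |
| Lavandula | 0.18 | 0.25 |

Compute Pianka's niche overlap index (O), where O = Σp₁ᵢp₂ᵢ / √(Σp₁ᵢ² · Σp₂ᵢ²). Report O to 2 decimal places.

Σ p₁ᵢp₂ᵢ = 0.0008 + 0.0740 + 0.0225 + 0.0040 + 0.0325 + 0.0450 = 0.1788
Σp_1ᵢ² = 0.04² + 0.20² + 0.25² + 0.20² + 0.13² + 0.18² = 0.0016 + 0.0400 + 0.0625 + 0.0400 + 0.0169 + 0.0324 = 0.1934
Σp_2ᵢ² = 0.02² + 0.37² + 0.09² + 0.02² + 0.25² + 0.25² = 0.0004 + 0.1369 + 0.0081 + 0.0004 + 0.0625 + 0.0625 = 0.2708
O = 0.1788 / √(0.1934 × 0.2708) = 0.1788 / 0.22885 = 0.7813

0.78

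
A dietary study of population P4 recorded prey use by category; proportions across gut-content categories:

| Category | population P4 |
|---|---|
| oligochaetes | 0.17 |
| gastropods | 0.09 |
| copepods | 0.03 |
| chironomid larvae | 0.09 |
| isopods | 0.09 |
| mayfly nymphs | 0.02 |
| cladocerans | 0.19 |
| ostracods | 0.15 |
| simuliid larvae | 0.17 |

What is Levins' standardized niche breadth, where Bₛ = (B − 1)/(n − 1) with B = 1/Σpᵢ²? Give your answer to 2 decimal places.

0.76

Σpᵢ² = 0.17² + 0.09² + 0.03² + 0.09² + 0.09² + 0.02² + 0.19² + 0.15² + 0.17² = 0.0289 + 0.0081 + 0.0009 + 0.0081 + 0.0081 + 0.0004 + 0.0361 + 0.0225 + 0.0289 = 0.1420
B = 1 / 0.1420 = 7.0423
Bₛ = (B − 1)/(n − 1) = (7.0423 − 1)/(9 − 1) = 6.0423/8 = 0.7553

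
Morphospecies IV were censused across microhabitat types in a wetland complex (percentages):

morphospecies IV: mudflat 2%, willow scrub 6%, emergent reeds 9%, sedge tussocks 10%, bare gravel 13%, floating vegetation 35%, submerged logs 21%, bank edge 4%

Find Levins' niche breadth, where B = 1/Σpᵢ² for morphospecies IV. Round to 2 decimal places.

4.83

Convert percentages to proportions (divide by 100).
Σpᵢ² = 0.02² + 0.06² + 0.09² + 0.10² + 0.13² + 0.35² + 0.21² + 0.04² = 0.0004 + 0.0036 + 0.0081 + 0.0100 + 0.0169 + 0.1225 + 0.0441 + 0.0016 = 0.2072
B = 1 / 0.2072 = 4.8263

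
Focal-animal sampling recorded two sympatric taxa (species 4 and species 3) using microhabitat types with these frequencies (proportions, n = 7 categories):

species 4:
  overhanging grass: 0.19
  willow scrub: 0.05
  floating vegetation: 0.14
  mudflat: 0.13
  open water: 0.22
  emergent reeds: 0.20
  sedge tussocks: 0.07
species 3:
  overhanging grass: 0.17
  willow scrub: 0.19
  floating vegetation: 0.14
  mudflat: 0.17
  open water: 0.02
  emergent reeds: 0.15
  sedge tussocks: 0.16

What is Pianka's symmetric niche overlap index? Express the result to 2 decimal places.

Σ p₁ᵢp₂ᵢ = 0.0323 + 0.0095 + 0.0196 + 0.0221 + 0.0044 + 0.0300 + 0.0112 = 0.1291
Σp_1ᵢ² = 0.19² + 0.05² + 0.14² + 0.13² + 0.22² + 0.20² + 0.07² = 0.0361 + 0.0025 + 0.0196 + 0.0169 + 0.0484 + 0.0400 + 0.0049 = 0.1684
Σp_2ᵢ² = 0.17² + 0.19² + 0.14² + 0.17² + 0.02² + 0.15² + 0.16² = 0.0289 + 0.0361 + 0.0196 + 0.0289 + 0.0004 + 0.0225 + 0.0256 = 0.1620
O = 0.1291 / √(0.1684 × 0.1620) = 0.1291 / 0.16517 = 0.7816

0.78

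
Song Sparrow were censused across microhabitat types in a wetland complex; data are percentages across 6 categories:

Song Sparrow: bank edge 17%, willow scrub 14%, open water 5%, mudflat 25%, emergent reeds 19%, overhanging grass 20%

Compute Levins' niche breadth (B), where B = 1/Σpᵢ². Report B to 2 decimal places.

Convert percentages to proportions (divide by 100).
Σpᵢ² = 0.17² + 0.14² + 0.05² + 0.25² + 0.19² + 0.20² = 0.0289 + 0.0196 + 0.0025 + 0.0625 + 0.0361 + 0.0400 = 0.1896
B = 1 / 0.1896 = 5.2743

5.27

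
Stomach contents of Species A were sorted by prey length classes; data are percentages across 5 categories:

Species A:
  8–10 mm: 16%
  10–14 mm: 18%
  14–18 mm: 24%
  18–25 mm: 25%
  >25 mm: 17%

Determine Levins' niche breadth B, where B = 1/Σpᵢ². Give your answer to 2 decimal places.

4.83

Convert percentages to proportions (divide by 100).
Σpᵢ² = 0.16² + 0.18² + 0.24² + 0.25² + 0.17² = 0.0256 + 0.0324 + 0.0576 + 0.0625 + 0.0289 = 0.2070
B = 1 / 0.2070 = 4.8309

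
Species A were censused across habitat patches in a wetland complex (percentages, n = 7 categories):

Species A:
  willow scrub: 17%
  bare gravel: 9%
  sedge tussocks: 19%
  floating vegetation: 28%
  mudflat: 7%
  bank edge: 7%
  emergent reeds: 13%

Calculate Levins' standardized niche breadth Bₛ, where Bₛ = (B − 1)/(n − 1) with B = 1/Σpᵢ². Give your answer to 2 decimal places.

0.77

Convert percentages to proportions (divide by 100).
Σpᵢ² = 0.17² + 0.09² + 0.19² + 0.28² + 0.07² + 0.07² + 0.13² = 0.0289 + 0.0081 + 0.0361 + 0.0784 + 0.0049 + 0.0049 + 0.0169 = 0.1782
B = 1 / 0.1782 = 5.6117
Bₛ = (B − 1)/(n − 1) = (5.6117 − 1)/(7 − 1) = 4.6117/6 = 0.7686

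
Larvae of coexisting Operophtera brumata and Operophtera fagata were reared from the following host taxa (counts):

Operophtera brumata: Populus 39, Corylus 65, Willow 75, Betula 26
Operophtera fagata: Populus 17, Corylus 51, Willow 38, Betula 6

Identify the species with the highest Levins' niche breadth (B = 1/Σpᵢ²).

Proportions for Operophtera brumata (n=205): 39/205=0.1902, 65/205=0.3171, 75/205=0.3659, 26/205=0.1268
Proportions for Operophtera fagata (n=112): 17/112=0.1518, 51/112=0.4554, 38/112=0.3393, 6/112=0.0536
Σp_brumᵢ² = 0.1902² + 0.3171² + 0.3659² + 0.1268² = 0.036176 + 0.100552 + 0.133883 + 0.016078 = 0.286689
B_brum = 1 / 0.286689 = 3.4881
Σp_fagaᵢ² = 0.1518² + 0.4554² + 0.3393² + 0.0536² = 0.023043 + 0.207389 + 0.115124 + 0.002873 = 0.348429
B_faga = 1 / 0.348429 = 2.8700
Highest B → broadest niche (most generalist): Operophtera brumata (B = 3.49).

Operophtera brumata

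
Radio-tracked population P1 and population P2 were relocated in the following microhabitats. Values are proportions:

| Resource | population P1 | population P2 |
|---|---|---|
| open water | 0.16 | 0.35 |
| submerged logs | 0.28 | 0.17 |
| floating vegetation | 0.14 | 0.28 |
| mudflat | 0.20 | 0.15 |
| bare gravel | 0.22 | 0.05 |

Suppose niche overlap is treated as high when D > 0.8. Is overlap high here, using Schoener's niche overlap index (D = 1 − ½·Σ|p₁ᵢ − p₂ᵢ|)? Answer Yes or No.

Σ|p₁ᵢ − p₂ᵢ| = 0.19 + 0.11 + 0.14 + 0.05 + 0.17 = 0.66
D = 1 − ½ × 0.66 = 1 − 0.330 = 0.6700
D = 0.6700 < 0.8 → No.

No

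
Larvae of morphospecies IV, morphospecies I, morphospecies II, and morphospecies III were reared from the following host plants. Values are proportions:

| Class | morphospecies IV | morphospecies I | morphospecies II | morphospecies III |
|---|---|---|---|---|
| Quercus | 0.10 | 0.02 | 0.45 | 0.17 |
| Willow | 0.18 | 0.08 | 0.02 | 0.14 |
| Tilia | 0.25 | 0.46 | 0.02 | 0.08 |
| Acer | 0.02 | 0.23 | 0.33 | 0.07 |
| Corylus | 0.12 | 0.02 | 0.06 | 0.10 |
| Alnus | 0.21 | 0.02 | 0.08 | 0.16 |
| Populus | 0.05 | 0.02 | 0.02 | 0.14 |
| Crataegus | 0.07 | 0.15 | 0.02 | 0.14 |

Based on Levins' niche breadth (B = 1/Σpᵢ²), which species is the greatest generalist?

Σp_IVᵢ² = 0.10² + 0.18² + 0.25² + 0.02² + 0.12² + 0.21² + 0.05² + 0.07² = 0.0100 + 0.0324 + 0.0625 + 0.0004 + 0.0144 + 0.0441 + 0.0025 + 0.0049 = 0.1712
B_IV = 1 / 0.1712 = 5.8411
Σp_Iᵢ² = 0.02² + 0.08² + 0.46² + 0.23² + 0.02² + 0.02² + 0.02² + 0.15² = 0.0004 + 0.0064 + 0.2116 + 0.0529 + 0.0004 + 0.0004 + 0.0004 + 0.0225 = 0.2950
B_I = 1 / 0.2950 = 3.3898
Σp_IIᵢ² = 0.45² + 0.02² + 0.02² + 0.33² + 0.06² + 0.08² + 0.02² + 0.02² = 0.2025 + 0.0004 + 0.0004 + 0.1089 + 0.0036 + 0.0064 + 0.0004 + 0.0004 = 0.3230
B_II = 1 / 0.3230 = 3.0960
Σp_IIIᵢ² = 0.17² + 0.14² + 0.08² + 0.07² + 0.10² + 0.16² + 0.14² + 0.14² = 0.0289 + 0.0196 + 0.0064 + 0.0049 + 0.0100 + 0.0256 + 0.0196 + 0.0196 = 0.1346
B_III = 1 / 0.1346 = 7.4294
Highest B → broadest niche (most generalist): morphospecies III (B = 7.43).

morphospecies III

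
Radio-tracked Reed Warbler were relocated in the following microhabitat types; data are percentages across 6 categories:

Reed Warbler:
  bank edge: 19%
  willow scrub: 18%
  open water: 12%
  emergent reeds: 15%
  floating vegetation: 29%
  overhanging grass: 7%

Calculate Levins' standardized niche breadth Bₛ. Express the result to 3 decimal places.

Convert percentages to proportions (divide by 100).
Σpᵢ² = 0.19² + 0.18² + 0.12² + 0.15² + 0.29² + 0.07² = 0.0361 + 0.0324 + 0.0144 + 0.0225 + 0.0841 + 0.0049 = 0.1944
B = 1 / 0.1944 = 5.14403
Bₛ = (B − 1)/(n − 1) = (5.14403 − 1)/(6 − 1) = 4.14403/5 = 0.82881

0.829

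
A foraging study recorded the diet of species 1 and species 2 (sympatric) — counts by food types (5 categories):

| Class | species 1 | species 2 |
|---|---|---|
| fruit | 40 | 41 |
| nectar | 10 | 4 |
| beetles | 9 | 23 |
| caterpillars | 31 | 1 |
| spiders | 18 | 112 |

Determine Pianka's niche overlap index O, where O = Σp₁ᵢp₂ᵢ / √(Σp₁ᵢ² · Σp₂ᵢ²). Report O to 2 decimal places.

Proportions for species 1 (n=108): 40/108=0.3704, 10/108=0.0926, 9/108=0.0833, 31/108=0.2870, 18/108=0.1667
Proportions for species 2 (n=181): 41/181=0.2265, 4/181=0.0221, 23/181=0.1271, 1/181=0.0055, 112/181=0.6188
Σ p₁ᵢp₂ᵢ = 0.083896 + 0.002046 + 0.010587 + 0.001579 + 0.103154 = 0.201262
Σp_1ᵢ² = 0.3704² + 0.0926² + 0.0833² + 0.2870² + 0.1667² = 0.137196 + 0.008575 + 0.006939 + 0.082369 + 0.027789 = 0.262868
Σp_2ᵢ² = 0.2265² + 0.0221² + 0.1271² + 0.0055² + 0.6188² = 0.051302 + 0.000488 + 0.016154 + 0.000030 + 0.382913 = 0.450887
O = 0.201262 / √(0.262868 × 0.450887) = 0.201262 / 0.3442728 = 0.5846

0.58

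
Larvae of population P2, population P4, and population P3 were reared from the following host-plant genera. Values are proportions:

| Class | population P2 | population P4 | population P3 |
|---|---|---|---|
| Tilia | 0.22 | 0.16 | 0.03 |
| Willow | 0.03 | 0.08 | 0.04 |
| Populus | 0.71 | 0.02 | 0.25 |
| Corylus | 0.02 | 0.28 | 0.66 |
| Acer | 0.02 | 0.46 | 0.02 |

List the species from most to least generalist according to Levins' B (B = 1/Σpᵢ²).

Σp_P2ᵢ² = 0.22² + 0.03² + 0.71² + 0.02² + 0.02² = 0.0484 + 0.0009 + 0.5041 + 0.0004 + 0.0004 = 0.5542
B_P2 = 1 / 0.5542 = 1.8044
Σp_P4ᵢ² = 0.16² + 0.08² + 0.02² + 0.28² + 0.46² = 0.0256 + 0.0064 + 0.0004 + 0.0784 + 0.2116 = 0.3224
B_P4 = 1 / 0.3224 = 3.1017
Σp_P3ᵢ² = 0.03² + 0.04² + 0.25² + 0.66² + 0.02² = 0.0009 + 0.0016 + 0.0625 + 0.4356 + 0.0004 = 0.5010
B_P3 = 1 / 0.5010 = 1.9960
Ranking by B (broadest → narrowest): population P4 (3.10) > population P3 (2.00) > population P2 (1.80)

population P4 > population P3 > population P2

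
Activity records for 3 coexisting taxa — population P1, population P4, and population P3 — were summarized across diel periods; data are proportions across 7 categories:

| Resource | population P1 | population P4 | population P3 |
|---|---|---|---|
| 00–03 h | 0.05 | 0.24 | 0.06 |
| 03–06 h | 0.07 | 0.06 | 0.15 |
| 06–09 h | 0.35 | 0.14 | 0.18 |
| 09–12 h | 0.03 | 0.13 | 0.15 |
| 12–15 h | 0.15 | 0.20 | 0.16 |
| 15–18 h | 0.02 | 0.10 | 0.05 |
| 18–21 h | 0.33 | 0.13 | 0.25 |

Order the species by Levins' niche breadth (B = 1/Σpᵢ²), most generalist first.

population P4 > population P3 > population P1

Σp_P1ᵢ² = 0.05² + 0.07² + 0.35² + 0.03² + 0.15² + 0.02² + 0.33² = 0.0025 + 0.0049 + 0.1225 + 0.0009 + 0.0225 + 0.0004 + 0.1089 = 0.2626
B_P1 = 1 / 0.2626 = 3.8081
Σp_P4ᵢ² = 0.24² + 0.06² + 0.14² + 0.13² + 0.20² + 0.10² + 0.13² = 0.0576 + 0.0036 + 0.0196 + 0.0169 + 0.0400 + 0.0100 + 0.0169 = 0.1646
B_P4 = 1 / 0.1646 = 6.0753
Σp_P3ᵢ² = 0.06² + 0.15² + 0.18² + 0.15² + 0.16² + 0.05² + 0.25² = 0.0036 + 0.0225 + 0.0324 + 0.0225 + 0.0256 + 0.0025 + 0.0625 = 0.1716
B_P3 = 1 / 0.1716 = 5.8275
Ranking by B (broadest → narrowest): population P4 (6.08) > population P3 (5.83) > population P1 (3.81)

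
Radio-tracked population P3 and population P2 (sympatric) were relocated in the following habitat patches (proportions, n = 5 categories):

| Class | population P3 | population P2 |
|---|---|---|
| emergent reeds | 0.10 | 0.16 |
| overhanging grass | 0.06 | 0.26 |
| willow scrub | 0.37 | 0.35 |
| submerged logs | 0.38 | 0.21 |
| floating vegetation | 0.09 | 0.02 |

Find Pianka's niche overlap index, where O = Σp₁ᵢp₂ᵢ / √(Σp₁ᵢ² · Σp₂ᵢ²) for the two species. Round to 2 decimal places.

Σ p₁ᵢp₂ᵢ = 0.0160 + 0.0156 + 0.1295 + 0.0798 + 0.0018 = 0.2427
Σp_1ᵢ² = 0.10² + 0.06² + 0.37² + 0.38² + 0.09² = 0.0100 + 0.0036 + 0.1369 + 0.1444 + 0.0081 = 0.3030
Σp_2ᵢ² = 0.16² + 0.26² + 0.35² + 0.21² + 0.02² = 0.0256 + 0.0676 + 0.1225 + 0.0441 + 0.0004 = 0.2602
O = 0.2427 / √(0.3030 × 0.2602) = 0.2427 / 0.28079 = 0.8643

0.86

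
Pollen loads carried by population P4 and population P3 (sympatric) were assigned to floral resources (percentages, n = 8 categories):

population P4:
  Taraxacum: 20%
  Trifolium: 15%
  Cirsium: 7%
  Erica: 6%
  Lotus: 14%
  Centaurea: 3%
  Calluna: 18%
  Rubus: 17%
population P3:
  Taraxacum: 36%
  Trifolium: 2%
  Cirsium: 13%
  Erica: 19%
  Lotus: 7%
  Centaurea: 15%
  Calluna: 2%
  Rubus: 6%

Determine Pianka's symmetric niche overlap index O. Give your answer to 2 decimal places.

Convert percentages to proportions (divide by 100).
Σ p₁ᵢp₂ᵢ = 0.0720 + 0.0030 + 0.0091 + 0.0114 + 0.0098 + 0.0045 + 0.0036 + 0.0102 = 0.1236
Σp_1ᵢ² = 0.20² + 0.15² + 0.07² + 0.06² + 0.14² + 0.03² + 0.18² + 0.17² = 0.0400 + 0.0225 + 0.0049 + 0.0036 + 0.0196 + 0.0009 + 0.0324 + 0.0289 = 0.1528
Σp_2ᵢ² = 0.36² + 0.02² + 0.13² + 0.19² + 0.07² + 0.15² + 0.02² + 0.06² = 0.1296 + 0.0004 + 0.0169 + 0.0361 + 0.0049 + 0.0225 + 0.0004 + 0.0036 = 0.2144
O = 0.1236 / √(0.1528 × 0.2144) = 0.1236 / 0.18100 = 0.6829

0.68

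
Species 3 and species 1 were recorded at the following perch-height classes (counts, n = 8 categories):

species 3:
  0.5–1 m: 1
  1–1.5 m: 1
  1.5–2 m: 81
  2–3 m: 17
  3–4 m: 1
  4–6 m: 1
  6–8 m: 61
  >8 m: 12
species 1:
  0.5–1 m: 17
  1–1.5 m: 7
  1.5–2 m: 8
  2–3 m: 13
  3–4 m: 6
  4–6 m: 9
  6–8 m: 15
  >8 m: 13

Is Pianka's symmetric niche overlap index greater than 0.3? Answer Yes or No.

Yes

Proportions for species 3 (n=175): 1/175=0.0057, 1/175=0.0057, 81/175=0.4629, 17/175=0.0971, 1/175=0.0057, 1/175=0.0057, 61/175=0.3486, 12/175=0.0686
Proportions for species 1 (n=88): 17/88=0.1932, 7/88=0.0795, 8/88=0.0909, 13/88=0.1477, 6/88=0.0682, 9/88=0.1023, 15/88=0.1705, 13/88=0.1477
Σ p₁ᵢp₂ᵢ = 0.001101 + 0.000453 + 0.042078 + 0.014342 + 0.000389 + 0.000583 + 0.059436 + 0.010132 = 0.128514
Σp_1ᵢ² = 0.0057² + 0.0057² + 0.4629² + 0.0971² + 0.0057² + 0.0057² + 0.3486² + 0.0686² = 0.000032 + 0.000032 + 0.214276 + 0.009428 + 0.000032 + 0.000032 + 0.121522 + 0.004706 = 0.350060
Σp_2ᵢ² = 0.1932² + 0.0795² + 0.0909² + 0.1477² + 0.0682² + 0.1023² + 0.1705² + 0.1477² = 0.037326 + 0.006320 + 0.008263 + 0.021815 + 0.004651 + 0.010465 + 0.029070 + 0.021815 = 0.139725
O = 0.128514 / √(0.350060 × 0.139725) = 0.128514 / 0.2211609 = 0.5811
O = 0.5811 > 0.3 → Yes.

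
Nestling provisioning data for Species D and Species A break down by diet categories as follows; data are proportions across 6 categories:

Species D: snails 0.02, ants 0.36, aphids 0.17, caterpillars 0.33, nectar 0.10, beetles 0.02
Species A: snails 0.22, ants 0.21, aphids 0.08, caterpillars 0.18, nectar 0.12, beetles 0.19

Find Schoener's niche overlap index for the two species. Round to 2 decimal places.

Σ|p₁ᵢ − p₂ᵢ| = 0.20 + 0.15 + 0.09 + 0.15 + 0.02 + 0.17 = 0.78
D = 1 − ½ × 0.78 = 1 − 0.390 = 0.6100

0.61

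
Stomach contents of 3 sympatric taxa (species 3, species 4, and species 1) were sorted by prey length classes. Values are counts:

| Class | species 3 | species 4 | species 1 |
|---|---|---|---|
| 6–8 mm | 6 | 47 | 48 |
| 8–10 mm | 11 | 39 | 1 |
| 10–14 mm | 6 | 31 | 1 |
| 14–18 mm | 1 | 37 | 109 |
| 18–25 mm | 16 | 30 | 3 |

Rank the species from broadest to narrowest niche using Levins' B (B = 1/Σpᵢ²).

Proportions for species 3 (n=40): 6/40=0.1500, 11/40=0.2750, 6/40=0.1500, 1/40=0.0250, 16/40=0.4000
Proportions for species 4 (n=184): 47/184=0.2554, 39/184=0.2120, 31/184=0.1685, 37/184=0.2011, 30/184=0.1630
Proportions for species 1 (n=162): 48/162=0.2963, 1/162=0.0062, 1/162=0.0062, 109/162=0.6728, 3/162=0.0185
Σp_3ᵢ² = 0.1500² + 0.2750² + 0.1500² + 0.0250² + 0.4000² = 0.022500 + 0.075625 + 0.022500 + 0.000625 + 0.160000 = 0.281250
B_3 = 1 / 0.281250 = 3.5556
Σp_4ᵢ² = 0.2554² + 0.2120² + 0.1685² + 0.2011² + 0.1630² = 0.065229 + 0.044944 + 0.028392 + 0.040441 + 0.026569 = 0.205575
B_4 = 1 / 0.205575 = 4.8644
Σp_1ᵢ² = 0.2963² + 0.0062² + 0.0062² + 0.6728² + 0.0185² = 0.087794 + 0.000038 + 0.000038 + 0.452660 + 0.000342 = 0.540872
B_1 = 1 / 0.540872 = 1.8489
Ranking by B (broadest → narrowest): species 4 (4.86) > species 3 (3.56) > species 1 (1.85)

species 4 > species 3 > species 1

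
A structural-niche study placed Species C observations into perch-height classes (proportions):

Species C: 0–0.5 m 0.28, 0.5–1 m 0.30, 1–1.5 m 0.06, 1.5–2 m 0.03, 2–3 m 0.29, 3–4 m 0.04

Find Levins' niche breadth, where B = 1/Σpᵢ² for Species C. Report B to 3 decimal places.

3.867

Σpᵢ² = 0.28² + 0.30² + 0.06² + 0.03² + 0.29² + 0.04² = 0.0784 + 0.0900 + 0.0036 + 0.0009 + 0.0841 + 0.0016 = 0.2586
B = 1 / 0.2586 = 3.86698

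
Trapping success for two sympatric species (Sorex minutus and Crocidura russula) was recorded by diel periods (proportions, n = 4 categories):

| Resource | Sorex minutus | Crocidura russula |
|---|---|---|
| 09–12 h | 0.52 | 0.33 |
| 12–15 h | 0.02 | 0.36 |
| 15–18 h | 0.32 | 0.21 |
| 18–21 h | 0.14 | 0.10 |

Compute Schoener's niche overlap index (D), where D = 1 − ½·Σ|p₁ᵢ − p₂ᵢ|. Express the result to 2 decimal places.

0.66

Σ|p₁ᵢ − p₂ᵢ| = 0.19 + 0.34 + 0.11 + 0.04 = 0.68
D = 1 − ½ × 0.68 = 1 − 0.340 = 0.6600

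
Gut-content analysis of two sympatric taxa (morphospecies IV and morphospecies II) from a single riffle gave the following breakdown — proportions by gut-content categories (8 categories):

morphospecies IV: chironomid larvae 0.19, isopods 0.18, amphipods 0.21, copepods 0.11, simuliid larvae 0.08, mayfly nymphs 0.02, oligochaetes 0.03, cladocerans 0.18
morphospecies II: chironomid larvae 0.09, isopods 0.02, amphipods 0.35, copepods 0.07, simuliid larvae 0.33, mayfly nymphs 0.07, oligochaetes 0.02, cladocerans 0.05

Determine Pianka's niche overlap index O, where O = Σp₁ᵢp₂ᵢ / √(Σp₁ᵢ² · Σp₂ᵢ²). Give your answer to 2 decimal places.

Σ p₁ᵢp₂ᵢ = 0.0171 + 0.0036 + 0.0735 + 0.0077 + 0.0264 + 0.0014 + 0.0006 + 0.0090 = 0.1393
Σp_1ᵢ² = 0.19² + 0.18² + 0.21² + 0.11² + 0.08² + 0.02² + 0.03² + 0.18² = 0.0361 + 0.0324 + 0.0441 + 0.0121 + 0.0064 + 0.0004 + 0.0009 + 0.0324 = 0.1648
Σp_2ᵢ² = 0.09² + 0.02² + 0.35² + 0.07² + 0.33² + 0.07² + 0.02² + 0.05² = 0.0081 + 0.0004 + 0.1225 + 0.0049 + 0.1089 + 0.0049 + 0.0004 + 0.0025 = 0.2526
O = 0.1393 / √(0.1648 × 0.2526) = 0.1393 / 0.20403 = 0.6827

0.68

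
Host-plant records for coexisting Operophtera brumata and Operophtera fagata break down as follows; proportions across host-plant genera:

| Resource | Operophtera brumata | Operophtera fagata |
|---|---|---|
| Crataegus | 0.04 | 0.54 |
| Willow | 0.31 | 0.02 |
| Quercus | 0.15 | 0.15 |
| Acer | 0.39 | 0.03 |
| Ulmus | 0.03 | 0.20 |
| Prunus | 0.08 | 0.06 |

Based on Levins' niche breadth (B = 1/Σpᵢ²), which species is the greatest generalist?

Operophtera brumata

Σp_brumᵢ² = 0.04² + 0.31² + 0.15² + 0.39² + 0.03² + 0.08² = 0.0016 + 0.0961 + 0.0225 + 0.1521 + 0.0009 + 0.0064 = 0.2796
B_brum = 1 / 0.2796 = 3.5765
Σp_fagaᵢ² = 0.54² + 0.02² + 0.15² + 0.03² + 0.20² + 0.06² = 0.2916 + 0.0004 + 0.0225 + 0.0009 + 0.0400 + 0.0036 = 0.3590
B_faga = 1 / 0.3590 = 2.7855
Highest B → broadest niche (most generalist): Operophtera brumata (B = 3.58).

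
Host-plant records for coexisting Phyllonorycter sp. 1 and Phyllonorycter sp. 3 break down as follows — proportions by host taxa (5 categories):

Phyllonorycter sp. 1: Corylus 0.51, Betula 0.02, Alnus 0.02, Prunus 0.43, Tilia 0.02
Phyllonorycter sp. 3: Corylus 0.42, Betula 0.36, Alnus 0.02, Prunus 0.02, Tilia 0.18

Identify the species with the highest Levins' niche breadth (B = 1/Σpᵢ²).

Phyllonorycter sp. 3

Σp_1ᵢ² = 0.51² + 0.02² + 0.02² + 0.43² + 0.02² = 0.2601 + 0.0004 + 0.0004 + 0.1849 + 0.0004 = 0.4462
B_1 = 1 / 0.4462 = 2.2411
Σp_3ᵢ² = 0.42² + 0.36² + 0.02² + 0.02² + 0.18² = 0.1764 + 0.1296 + 0.0004 + 0.0004 + 0.0324 = 0.3392
B_3 = 1 / 0.3392 = 2.9481
Highest B → broadest niche (most generalist): Phyllonorycter sp. 3 (B = 2.95).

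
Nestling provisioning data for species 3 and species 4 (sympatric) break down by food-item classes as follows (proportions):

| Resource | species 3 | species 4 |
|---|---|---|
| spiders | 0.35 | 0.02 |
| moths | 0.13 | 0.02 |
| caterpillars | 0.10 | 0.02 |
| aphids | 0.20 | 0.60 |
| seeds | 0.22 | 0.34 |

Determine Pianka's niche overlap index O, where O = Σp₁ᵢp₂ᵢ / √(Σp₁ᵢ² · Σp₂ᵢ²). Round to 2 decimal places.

0.61

Σ p₁ᵢp₂ᵢ = 0.0070 + 0.0026 + 0.0020 + 0.1200 + 0.0748 = 0.2064
Σp_1ᵢ² = 0.35² + 0.13² + 0.10² + 0.20² + 0.22² = 0.1225 + 0.0169 + 0.0100 + 0.0400 + 0.0484 = 0.2378
Σp_2ᵢ² = 0.02² + 0.02² + 0.02² + 0.60² + 0.34² = 0.0004 + 0.0004 + 0.0004 + 0.3600 + 0.1156 = 0.4768
O = 0.2064 / √(0.2378 × 0.4768) = 0.2064 / 0.33672 = 0.6130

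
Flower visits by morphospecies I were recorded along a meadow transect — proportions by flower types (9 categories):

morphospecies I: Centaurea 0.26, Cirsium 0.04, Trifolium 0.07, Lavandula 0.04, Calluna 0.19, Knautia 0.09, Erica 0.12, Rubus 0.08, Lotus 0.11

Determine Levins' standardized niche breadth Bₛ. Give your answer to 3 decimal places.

Σpᵢ² = 0.26² + 0.04² + 0.07² + 0.04² + 0.19² + 0.09² + 0.12² + 0.08² + 0.11² = 0.0676 + 0.0016 + 0.0049 + 0.0016 + 0.0361 + 0.0081 + 0.0144 + 0.0064 + 0.0121 = 0.1528
B = 1 / 0.1528 = 6.54450
Bₛ = (B − 1)/(n − 1) = (6.54450 − 1)/(9 − 1) = 5.54450/8 = 0.69306

0.693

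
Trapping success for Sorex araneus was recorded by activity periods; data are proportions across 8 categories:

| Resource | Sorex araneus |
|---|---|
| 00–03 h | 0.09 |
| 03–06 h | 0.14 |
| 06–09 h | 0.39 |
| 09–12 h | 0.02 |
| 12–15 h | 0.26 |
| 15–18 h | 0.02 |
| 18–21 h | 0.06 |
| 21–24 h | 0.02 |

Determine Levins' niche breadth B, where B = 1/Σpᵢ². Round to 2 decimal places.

3.97

Σpᵢ² = 0.09² + 0.14² + 0.39² + 0.02² + 0.26² + 0.02² + 0.06² + 0.02² = 0.0081 + 0.0196 + 0.1521 + 0.0004 + 0.0676 + 0.0004 + 0.0036 + 0.0004 = 0.2522
B = 1 / 0.2522 = 3.9651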